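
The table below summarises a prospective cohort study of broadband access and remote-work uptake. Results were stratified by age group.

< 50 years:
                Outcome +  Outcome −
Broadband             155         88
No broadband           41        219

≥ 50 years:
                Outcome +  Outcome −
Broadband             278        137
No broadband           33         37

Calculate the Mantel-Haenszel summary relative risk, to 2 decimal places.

2.50

RR_MH = Σ(aᵢ·n₀ᵢ/nᵢ) / Σ(cᵢ·n₁ᵢ/nᵢ), with n₁ᵢ = aᵢ+bᵢ (exposed), n₀ᵢ = cᵢ+dᵢ (unexposed), nᵢ = n₁ᵢ+n₀ᵢ.
Stratum 1 (< 50 years): n₁ = 243, n₀ = 260, n = 503; a·n₀/n = 155·260/503 = 80.1193; c·n₁/n = 41·243/503 = 19.8072
Stratum 2 (≥ 50 years): n₁ = 415, n₀ = 70, n = 485; a·n₀/n = 278·70/485 = 40.1237; c·n₁/n = 33·415/485 = 28.2371
RR_MH = (80.1193 + 40.1237) / (19.8072 + 28.2371) = 120.2430 / 48.0443 = 2.50275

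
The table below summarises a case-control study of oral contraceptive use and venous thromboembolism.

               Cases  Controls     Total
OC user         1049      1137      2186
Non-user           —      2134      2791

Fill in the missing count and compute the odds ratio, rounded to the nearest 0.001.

2.997

The missing cell is in the unexposed row: 2791 − 2134 = 657.
So a = 1049, b = 1137, c = 657, d = 2134.
OR = (a·d)/(b·c) = (1049 × 2134) / (1137 × 657) = 2238566 / 747009 = 2.99671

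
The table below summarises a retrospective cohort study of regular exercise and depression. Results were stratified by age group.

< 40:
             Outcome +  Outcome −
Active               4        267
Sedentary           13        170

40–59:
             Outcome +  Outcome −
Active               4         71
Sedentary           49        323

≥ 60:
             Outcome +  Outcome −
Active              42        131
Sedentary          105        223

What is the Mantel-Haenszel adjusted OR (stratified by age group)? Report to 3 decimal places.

0.538

OR_MH = Σ(aᵢdᵢ/nᵢ) / Σ(bᵢcᵢ/nᵢ), where nᵢ is the stratum total.
Stratum 1 (< 40): n = 454; a·d/n = 4·170/454 = 1.4978; b·c/n = 267·13/454 = 7.6454
Stratum 2 (40–59): n = 447; a·d/n = 4·323/447 = 2.8904; b·c/n = 71·49/447 = 7.7830
Stratum 3 (≥ 60): n = 501; a·d/n = 42·223/501 = 18.6946; b·c/n = 131·105/501 = 27.4551
OR_MH = (1.4978 + 2.8904 + 18.6946) / (7.6454 + 7.7830 + 27.4551) = 23.0828 / 42.8835 = 0.53827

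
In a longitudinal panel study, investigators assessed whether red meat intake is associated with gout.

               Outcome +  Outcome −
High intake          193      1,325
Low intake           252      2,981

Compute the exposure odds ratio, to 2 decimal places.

Cells: a = 193, b = 1325, c = 252, d = 2981.
OR = (a·d)/(b·c) = (193 × 2981) / (1325 × 252) = 575333 / 333900 = 1.72307
The odds of gout are about 1.72 times as high in the high intake group.

1.72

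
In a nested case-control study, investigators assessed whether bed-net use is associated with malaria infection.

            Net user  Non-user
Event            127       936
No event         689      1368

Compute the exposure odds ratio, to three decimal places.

0.269

Reading the table with exposure as columns: a = 127 (Net user, case), b = 689 (Net user, non-case), c = 936 (Non-user, case), d = 1368.
OR = (a·d)/(b·c) = (127 × 1368) / (689 × 936) = 173736 / 644904 = 0.26940
Exposure is associated with lower odds of malaria infection (OR = 0.27 < 1).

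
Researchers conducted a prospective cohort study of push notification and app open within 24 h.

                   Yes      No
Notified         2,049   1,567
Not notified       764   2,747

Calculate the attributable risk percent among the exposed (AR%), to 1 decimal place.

Cells: a = 2049, b = 1567, c = 764, d = 2747.
Risk in exposed = 2049/3616 = 0.56665; risk in unexposed = 764/3511 = 0.21760.
RR = 0.56665/0.21760 = 2.60406
AR% = (RR − 1)/RR × 100 = (2.60406 − 1)/2.60406 × 100 = 61.5984%

61.6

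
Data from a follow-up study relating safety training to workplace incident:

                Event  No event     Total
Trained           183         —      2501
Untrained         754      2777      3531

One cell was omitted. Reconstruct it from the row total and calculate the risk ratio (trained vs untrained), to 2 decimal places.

0.34

The missing cell is in the exposed row: 2501 − 183 = 2318.
So a = 183, b = 2318, c = 754, d = 2777.
RR = [a/(a+b)] / [c/(c+d)] = (183/2501) / (754/3531) = 0.07317/0.21354 = 0.34266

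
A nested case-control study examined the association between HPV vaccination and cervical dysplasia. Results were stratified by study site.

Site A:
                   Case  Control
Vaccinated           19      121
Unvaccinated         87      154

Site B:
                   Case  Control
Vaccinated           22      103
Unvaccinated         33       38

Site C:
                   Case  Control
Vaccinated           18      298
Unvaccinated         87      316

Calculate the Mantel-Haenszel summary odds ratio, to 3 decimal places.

0.245

OR_MH = Σ(aᵢdᵢ/nᵢ) / Σ(bᵢcᵢ/nᵢ), where nᵢ is the stratum total.
Stratum 1 (Site A): n = 381; a·d/n = 19·154/381 = 7.6798; b·c/n = 121·87/381 = 27.6299
Stratum 2 (Site B): n = 196; a·d/n = 22·38/196 = 4.2653; b·c/n = 103·33/196 = 17.3418
Stratum 3 (Site C): n = 719; a·d/n = 18·316/719 = 7.9110; b·c/n = 298·87/719 = 36.0584
OR_MH = (7.6798 + 4.2653 + 7.9110) / (27.6299 + 17.3418 + 36.0584) = 19.8561 / 81.0302 = 0.24505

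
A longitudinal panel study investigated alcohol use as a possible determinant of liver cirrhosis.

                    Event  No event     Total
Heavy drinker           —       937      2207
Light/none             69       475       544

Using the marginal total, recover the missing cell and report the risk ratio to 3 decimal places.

4.537

The missing cell is in the exposed row: 2207 − 937 = 1270.
So a = 1270, b = 937, c = 69, d = 475.
RR = [a/(a+b)] / [c/(c+d)] = (1270/2207) / (69/544) = 0.57544/0.12684 = 4.53682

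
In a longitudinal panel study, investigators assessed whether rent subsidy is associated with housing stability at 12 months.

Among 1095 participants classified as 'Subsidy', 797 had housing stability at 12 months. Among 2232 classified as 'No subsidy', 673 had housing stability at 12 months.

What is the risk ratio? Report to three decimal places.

2.414

From the description: a = 797, b = 298, c = 673, d = 1559.
Risk in exposed = 797/1095 = 0.72785; risk in unexposed = 673/2232 = 0.30152.
RR = 0.72785 / 0.30152 = 2.41392
The risk among the exposed is 2.41 times that among the unexposed.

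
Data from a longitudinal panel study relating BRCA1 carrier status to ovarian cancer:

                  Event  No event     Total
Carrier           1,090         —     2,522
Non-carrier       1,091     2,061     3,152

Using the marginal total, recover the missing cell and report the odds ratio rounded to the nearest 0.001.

The missing cell is in the exposed row: 2522 − 1090 = 1432.
So a = 1090, b = 1432, c = 1091, d = 2061.
OR = (a·d)/(b·c) = (1090 × 2061) / (1432 × 1091) = 2246490 / 1562312 = 1.43793

1.438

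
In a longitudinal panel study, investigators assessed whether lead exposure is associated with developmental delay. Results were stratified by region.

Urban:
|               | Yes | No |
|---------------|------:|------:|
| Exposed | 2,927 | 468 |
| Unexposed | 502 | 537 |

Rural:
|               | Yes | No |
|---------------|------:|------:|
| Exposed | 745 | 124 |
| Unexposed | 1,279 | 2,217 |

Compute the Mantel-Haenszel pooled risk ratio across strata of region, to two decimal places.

RR_MH = Σ(aᵢ·n₀ᵢ/nᵢ) / Σ(cᵢ·n₁ᵢ/nᵢ), with n₁ᵢ = aᵢ+bᵢ (exposed), n₀ᵢ = cᵢ+dᵢ (unexposed), nᵢ = n₁ᵢ+n₀ᵢ.
Stratum 1 (Urban): n₁ = 3395, n₀ = 1039, n = 4434; a·n₀/n = 2927·1039/4434 = 685.8712; c·n₁/n = 502·3395/4434 = 384.3685
Stratum 2 (Rural): n₁ = 869, n₀ = 3496, n = 4365; a·n₀/n = 745·3496/4365 = 596.6827; c·n₁/n = 1279·869/4365 = 254.6279
RR_MH = (685.8712 + 596.6827) / (384.3685 + 254.6279) = 1282.5539 / 638.9965 = 2.00714

2.01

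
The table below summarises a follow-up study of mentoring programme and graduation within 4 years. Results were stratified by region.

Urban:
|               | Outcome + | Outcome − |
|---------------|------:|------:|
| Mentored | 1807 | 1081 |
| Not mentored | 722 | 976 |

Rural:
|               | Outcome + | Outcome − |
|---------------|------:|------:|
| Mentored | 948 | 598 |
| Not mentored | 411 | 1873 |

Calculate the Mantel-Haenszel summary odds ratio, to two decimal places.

OR_MH = Σ(aᵢdᵢ/nᵢ) / Σ(bᵢcᵢ/nᵢ), where nᵢ is the stratum total.
Stratum 1 (Urban): n = 4586; a·d/n = 1807·976/4586 = 384.5687; b·c/n = 1081·722/4586 = 170.1880
Stratum 2 (Rural): n = 3830; a·d/n = 948·1873/3830 = 463.6042; b·c/n = 598·411/3830 = 64.1718
OR_MH = (384.5687 + 463.6042) / (170.1880 + 64.1718) = 848.1729 / 234.3598 = 3.61911

3.62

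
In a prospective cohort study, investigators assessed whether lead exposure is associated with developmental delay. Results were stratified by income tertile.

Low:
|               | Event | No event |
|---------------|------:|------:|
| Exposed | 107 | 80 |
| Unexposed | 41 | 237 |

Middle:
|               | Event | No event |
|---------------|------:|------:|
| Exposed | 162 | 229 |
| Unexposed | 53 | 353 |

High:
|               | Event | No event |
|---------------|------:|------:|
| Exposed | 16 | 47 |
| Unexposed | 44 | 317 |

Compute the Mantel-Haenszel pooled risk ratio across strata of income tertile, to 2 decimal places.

RR_MH = Σ(aᵢ·n₀ᵢ/nᵢ) / Σ(cᵢ·n₁ᵢ/nᵢ), with n₁ᵢ = aᵢ+bᵢ (exposed), n₀ᵢ = cᵢ+dᵢ (unexposed), nᵢ = n₁ᵢ+n₀ᵢ.
Stratum 1 (Low): n₁ = 187, n₀ = 278, n = 465; a·n₀/n = 107·278/465 = 63.9699; c·n₁/n = 41·187/465 = 16.4882
Stratum 2 (Middle): n₁ = 391, n₀ = 406, n = 797; a·n₀/n = 162·406/797 = 82.5245; c·n₁/n = 53·391/797 = 26.0013
Stratum 3 (High): n₁ = 63, n₀ = 361, n = 424; a·n₀/n = 16·361/424 = 13.6226; c·n₁/n = 44·63/424 = 6.5377
RR_MH = (63.9699 + 82.5245 + 13.6226) / (16.4882 + 26.0013 + 6.5377) = 160.1170 / 49.0272 = 3.26588

3.27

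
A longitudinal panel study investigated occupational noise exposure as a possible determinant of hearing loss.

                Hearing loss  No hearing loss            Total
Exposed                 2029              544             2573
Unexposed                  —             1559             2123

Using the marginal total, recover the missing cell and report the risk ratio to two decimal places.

The missing cell is in the unexposed row: 2123 − 1559 = 564.
So a = 2029, b = 544, c = 564, d = 1559.
RR = [a/(a+b)] / [c/(c+d)] = (2029/2573) / (564/2123) = 0.78857/0.26566 = 2.96834

2.97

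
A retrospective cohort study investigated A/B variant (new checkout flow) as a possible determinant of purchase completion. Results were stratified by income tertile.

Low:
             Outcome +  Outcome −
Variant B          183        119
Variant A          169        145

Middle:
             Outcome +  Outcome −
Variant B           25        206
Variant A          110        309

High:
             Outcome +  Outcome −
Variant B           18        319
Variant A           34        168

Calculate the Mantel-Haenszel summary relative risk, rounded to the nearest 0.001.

RR_MH = Σ(aᵢ·n₀ᵢ/nᵢ) / Σ(cᵢ·n₁ᵢ/nᵢ), with n₁ᵢ = aᵢ+bᵢ (exposed), n₀ᵢ = cᵢ+dᵢ (unexposed), nᵢ = n₁ᵢ+n₀ᵢ.
Stratum 1 (Low): n₁ = 302, n₀ = 314, n = 616; a·n₀/n = 183·314/616 = 93.2825; c·n₁/n = 169·302/616 = 82.8539
Stratum 2 (Middle): n₁ = 231, n₀ = 419, n = 650; a·n₀/n = 25·419/650 = 16.1154; c·n₁/n = 110·231/650 = 39.0923
Stratum 3 (High): n₁ = 337, n₀ = 202, n = 539; a·n₀/n = 18·202/539 = 6.7458; c·n₁/n = 34·337/539 = 21.2579
RR_MH = (93.2825 + 16.1154 + 6.7458) / (82.8539 + 39.0923 + 21.2579) = 116.1437 / 143.2041 = 0.81104

0.811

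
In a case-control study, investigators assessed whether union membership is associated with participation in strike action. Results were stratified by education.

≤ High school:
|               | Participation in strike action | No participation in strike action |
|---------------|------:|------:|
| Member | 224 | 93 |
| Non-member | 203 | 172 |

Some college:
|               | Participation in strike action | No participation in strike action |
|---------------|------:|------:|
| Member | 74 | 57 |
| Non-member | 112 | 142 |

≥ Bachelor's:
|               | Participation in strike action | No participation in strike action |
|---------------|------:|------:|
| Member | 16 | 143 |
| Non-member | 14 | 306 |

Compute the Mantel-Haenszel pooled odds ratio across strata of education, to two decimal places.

1.94

OR_MH = Σ(aᵢdᵢ/nᵢ) / Σ(bᵢcᵢ/nᵢ), where nᵢ is the stratum total.
Stratum 1 (≤ High school): n = 692; a·d/n = 224·172/692 = 55.6763; b·c/n = 93·203/692 = 27.2818
Stratum 2 (Some college): n = 385; a·d/n = 74·142/385 = 27.2935; b·c/n = 57·112/385 = 16.5818
Stratum 3 (≥ Bachelor's): n = 479; a·d/n = 16·306/479 = 10.2213; b·c/n = 143·14/479 = 4.1795
OR_MH = (55.6763 + 27.2935 + 10.2213) / (27.2818 + 16.5818 + 4.1795) = 93.1911 / 48.0432 = 1.93974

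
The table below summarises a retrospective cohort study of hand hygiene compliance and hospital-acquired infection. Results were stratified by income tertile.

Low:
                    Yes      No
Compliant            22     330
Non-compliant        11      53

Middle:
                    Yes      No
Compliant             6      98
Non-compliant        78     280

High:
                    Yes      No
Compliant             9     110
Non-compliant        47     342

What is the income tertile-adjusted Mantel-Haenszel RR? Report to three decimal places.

RR_MH = Σ(aᵢ·n₀ᵢ/nᵢ) / Σ(cᵢ·n₁ᵢ/nᵢ), with n₁ᵢ = aᵢ+bᵢ (exposed), n₀ᵢ = cᵢ+dᵢ (unexposed), nᵢ = n₁ᵢ+n₀ᵢ.
Stratum 1 (Low): n₁ = 352, n₀ = 64, n = 416; a·n₀/n = 22·64/416 = 3.3846; c·n₁/n = 11·352/416 = 9.3077
Stratum 2 (Middle): n₁ = 104, n₀ = 358, n = 462; a·n₀/n = 6·358/462 = 4.6494; c·n₁/n = 78·104/462 = 17.5584
Stratum 3 (High): n₁ = 119, n₀ = 389, n = 508; a·n₀/n = 9·389/508 = 6.8917; c·n₁/n = 47·119/508 = 11.0098
RR_MH = (3.3846 + 4.6494 + 6.8917) / (9.3077 + 17.5584 + 11.0098) = 14.9257 / 37.8760 = 0.39407

0.394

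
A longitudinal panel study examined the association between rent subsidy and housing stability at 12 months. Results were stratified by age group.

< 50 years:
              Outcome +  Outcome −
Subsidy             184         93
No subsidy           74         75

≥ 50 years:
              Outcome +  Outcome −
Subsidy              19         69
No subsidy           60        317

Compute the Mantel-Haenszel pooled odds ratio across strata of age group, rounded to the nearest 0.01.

OR_MH = Σ(aᵢdᵢ/nᵢ) / Σ(bᵢcᵢ/nᵢ), where nᵢ is the stratum total.
Stratum 1 (< 50 years): n = 426; a·d/n = 184·75/426 = 32.3944; b·c/n = 93·74/426 = 16.1549
Stratum 2 (≥ 50 years): n = 465; a·d/n = 19·317/465 = 12.9527; b·c/n = 69·60/465 = 8.9032
OR_MH = (32.3944 + 12.9527) / (16.1549 + 8.9032) = 45.3471 / 25.0582 = 1.80967

1.81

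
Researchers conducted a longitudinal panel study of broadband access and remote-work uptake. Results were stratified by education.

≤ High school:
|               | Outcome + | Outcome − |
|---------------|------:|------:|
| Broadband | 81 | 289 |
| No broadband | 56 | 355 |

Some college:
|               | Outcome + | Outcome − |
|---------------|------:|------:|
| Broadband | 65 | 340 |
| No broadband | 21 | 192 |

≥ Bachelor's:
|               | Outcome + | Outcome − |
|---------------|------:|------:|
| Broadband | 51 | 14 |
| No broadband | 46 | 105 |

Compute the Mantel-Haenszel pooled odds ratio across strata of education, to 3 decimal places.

OR_MH = Σ(aᵢdᵢ/nᵢ) / Σ(bᵢcᵢ/nᵢ), where nᵢ is the stratum total.
Stratum 1 (≤ High school): n = 781; a·d/n = 81·355/781 = 36.8182; b·c/n = 289·56/781 = 20.7222
Stratum 2 (Some college): n = 618; a·d/n = 65·192/618 = 20.1942; b·c/n = 340·21/618 = 11.5534
Stratum 3 (≥ Bachelor's): n = 216; a·d/n = 51·105/216 = 24.7917; b·c/n = 14·46/216 = 2.9815
OR_MH = (36.8182 + 20.1942 + 24.7917) / (20.7222 + 11.5534 + 2.9815) = 81.8040 / 35.2570 = 2.32022

2.320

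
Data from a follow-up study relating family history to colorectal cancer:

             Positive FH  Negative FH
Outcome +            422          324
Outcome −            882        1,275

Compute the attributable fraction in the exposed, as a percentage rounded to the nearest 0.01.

Reading the table with exposure as columns: a = 422 (Positive FH, case), b = 882 (Positive FH, non-case), c = 324 (Negative FH, case), d = 1275.
Risk in exposed = 422/1304 = 0.32362; risk in unexposed = 324/1599 = 0.20263.
RR = 0.32362/0.20263 = 1.59712
AR% = (RR − 1)/RR × 100 = (1.59712 − 1)/1.59712 × 100 = 37.3874%

37.39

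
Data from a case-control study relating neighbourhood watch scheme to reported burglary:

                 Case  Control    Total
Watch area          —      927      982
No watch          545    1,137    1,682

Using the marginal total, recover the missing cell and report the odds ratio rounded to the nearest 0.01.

The missing cell is in the exposed row: 982 − 927 = 55.
So a = 55, b = 927, c = 545, d = 1137.
OR = (a·d)/(b·c) = (55 × 1137) / (927 × 545) = 62535 / 505215 = 0.12378

0.12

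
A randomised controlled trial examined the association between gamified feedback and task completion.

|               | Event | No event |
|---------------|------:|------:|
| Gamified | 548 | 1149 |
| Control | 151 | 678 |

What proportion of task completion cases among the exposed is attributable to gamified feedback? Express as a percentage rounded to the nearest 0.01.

43.59

Cells: a = 548, b = 1149, c = 151, d = 678.
Risk in exposed = 548/1697 = 0.32292; risk in unexposed = 151/829 = 0.18215.
RR = 0.32292/0.18215 = 1.77287
AR% = (RR − 1)/RR × 100 = (1.77287 − 1)/1.77287 × 100 = 43.5942%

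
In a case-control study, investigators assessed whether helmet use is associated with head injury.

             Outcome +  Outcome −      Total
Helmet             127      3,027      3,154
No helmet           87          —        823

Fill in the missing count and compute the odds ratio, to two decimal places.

0.35

The missing cell is in the unexposed row: 823 − 87 = 736.
So a = 127, b = 3027, c = 87, d = 736.
OR = (a·d)/(b·c) = (127 × 736) / (3027 × 87) = 93472 / 263349 = 0.35494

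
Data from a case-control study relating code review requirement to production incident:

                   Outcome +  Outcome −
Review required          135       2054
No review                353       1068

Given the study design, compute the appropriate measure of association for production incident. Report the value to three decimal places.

0.199

Cells: a = 135, b = 2054, c = 353, d = 1068.
This is a case-control study: participants were sampled on outcome status, so risks in the source population cannot be estimated directly — relative risk is not valid here. The odds ratio is the appropriate measure.
OR = (a·d)/(b·c) = (135 × 1068) / (2054 × 353) = 144180 / 725062 = 0.19885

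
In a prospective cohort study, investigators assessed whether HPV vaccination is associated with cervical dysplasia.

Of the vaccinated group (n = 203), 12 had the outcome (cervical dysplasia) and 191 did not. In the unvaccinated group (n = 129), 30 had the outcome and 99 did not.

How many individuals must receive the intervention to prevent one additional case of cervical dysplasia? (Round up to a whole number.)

Risk in treated group = 12/203 = 0.05911; risk in control = 30/129 = 0.23256.
Absolute risk reduction = 0.23256 − 0.05911 = 0.17344
NNT = 1 / ARR = 1 / 0.17344 = 5.766 → round up → 6

6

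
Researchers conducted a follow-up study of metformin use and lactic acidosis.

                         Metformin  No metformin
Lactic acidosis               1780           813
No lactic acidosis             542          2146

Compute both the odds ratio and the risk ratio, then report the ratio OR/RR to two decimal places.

Reading the table with exposure as columns: a = 1780 (Metformin, case), b = 542 (Metformin, non-case), c = 813 (No metformin, case), d = 2146.
OR = (1780·2146)/(542·813) = 3819880/440646 = 8.66882
Risk in exposed = 1780/2322 = 0.76658; risk in unexposed = 813/2959 = 0.27475; RR = 2.79005
OR/RR = 8.66882 / 2.79005 = 3.10705
The outcome is not rare, so the OR lies further from 1 than the RR.

3.11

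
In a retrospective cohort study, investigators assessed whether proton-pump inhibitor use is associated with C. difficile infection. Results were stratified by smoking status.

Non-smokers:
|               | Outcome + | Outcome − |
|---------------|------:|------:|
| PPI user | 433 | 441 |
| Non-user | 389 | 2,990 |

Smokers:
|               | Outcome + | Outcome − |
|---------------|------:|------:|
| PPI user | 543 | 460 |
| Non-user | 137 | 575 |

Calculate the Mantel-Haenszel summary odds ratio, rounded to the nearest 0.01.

6.31

OR_MH = Σ(aᵢdᵢ/nᵢ) / Σ(bᵢcᵢ/nᵢ), where nᵢ is the stratum total.
Stratum 1 (Non-smokers): n = 4253; a·d/n = 433·2990/4253 = 304.4134; b·c/n = 441·389/4253 = 40.3360
Stratum 2 (Smokers): n = 1715; a·d/n = 543·575/1715 = 182.0554; b·c/n = 460·137/1715 = 36.7464
OR_MH = (304.4134 + 182.0554) / (40.3360 + 36.7464) = 486.4687 / 77.0824 = 6.31103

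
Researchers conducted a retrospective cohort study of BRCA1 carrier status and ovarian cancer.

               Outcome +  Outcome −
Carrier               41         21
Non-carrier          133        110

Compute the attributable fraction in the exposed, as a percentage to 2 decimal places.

17.23

Cells: a = 41, b = 21, c = 133, d = 110.
Risk in exposed = 41/62 = 0.66129; risk in unexposed = 133/243 = 0.54733.
RR = 0.66129/0.54733 = 1.20822
AR% = (RR − 1)/RR × 100 = (1.20822 − 1)/1.20822 × 100 = 17.2338%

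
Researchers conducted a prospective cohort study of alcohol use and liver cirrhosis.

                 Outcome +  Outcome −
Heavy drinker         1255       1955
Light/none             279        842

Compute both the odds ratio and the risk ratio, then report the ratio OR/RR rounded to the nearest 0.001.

Cells: a = 1255, b = 1955, c = 279, d = 842.
OR = (1255·842)/(1955·279) = 1056710/545445 = 1.93734
Risk in exposed = 1255/3210 = 0.39097; risk in unexposed = 279/1121 = 0.24888; RR = 1.57087
OR/RR = 1.93734 / 1.57087 = 1.23329
The outcome is not rare, so the OR lies further from 1 than the RR.

1.233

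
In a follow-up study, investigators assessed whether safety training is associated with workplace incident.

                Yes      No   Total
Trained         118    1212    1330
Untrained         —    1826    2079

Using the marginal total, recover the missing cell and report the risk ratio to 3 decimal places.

0.729

The missing cell is in the unexposed row: 2079 − 1826 = 253.
So a = 118, b = 1212, c = 253, d = 1826.
RR = [a/(a+b)] / [c/(c+d)] = (118/1330) / (253/2079) = 0.08872/0.12169 = 0.72906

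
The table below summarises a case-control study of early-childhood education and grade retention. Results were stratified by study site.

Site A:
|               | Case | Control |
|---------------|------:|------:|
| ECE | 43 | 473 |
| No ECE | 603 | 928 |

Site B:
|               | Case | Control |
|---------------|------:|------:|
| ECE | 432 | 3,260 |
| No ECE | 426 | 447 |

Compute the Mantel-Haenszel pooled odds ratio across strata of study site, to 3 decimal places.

0.139

OR_MH = Σ(aᵢdᵢ/nᵢ) / Σ(bᵢcᵢ/nᵢ), where nᵢ is the stratum total.
Stratum 1 (Site A): n = 2047; a·d/n = 43·928/2047 = 19.4939; b·c/n = 473·603/2047 = 139.3351
Stratum 2 (Site B): n = 4565; a·d/n = 432·447/4565 = 42.3010; b·c/n = 3260·426/4565 = 304.2191
OR_MH = (19.4939 + 42.3010) / (139.3351 + 304.2191) = 61.7949 / 443.5542 = 0.13932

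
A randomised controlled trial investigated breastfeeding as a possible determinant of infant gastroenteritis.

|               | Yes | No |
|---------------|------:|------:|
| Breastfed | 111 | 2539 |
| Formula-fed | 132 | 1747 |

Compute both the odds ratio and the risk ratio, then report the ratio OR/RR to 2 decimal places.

Cells: a = 111, b = 2539, c = 132, d = 1747.
OR = (111·1747)/(2539·132) = 193917/335148 = 0.57860
Risk in exposed = 111/2650 = 0.04189; risk in unexposed = 132/1879 = 0.07025; RR = 0.59625
OR/RR = 0.57860 / 0.59625 = 0.97040
The outcome is rare in both groups, so OR ≈ RR (ratio near 1).

0.97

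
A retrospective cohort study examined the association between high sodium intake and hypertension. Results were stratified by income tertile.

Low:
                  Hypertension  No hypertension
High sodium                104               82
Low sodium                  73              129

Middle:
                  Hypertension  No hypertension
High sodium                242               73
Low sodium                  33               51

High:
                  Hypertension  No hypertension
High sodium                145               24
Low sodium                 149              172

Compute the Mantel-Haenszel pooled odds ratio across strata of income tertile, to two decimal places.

4.05

OR_MH = Σ(aᵢdᵢ/nᵢ) / Σ(bᵢcᵢ/nᵢ), where nᵢ is the stratum total.
Stratum 1 (Low): n = 388; a·d/n = 104·129/388 = 34.5773; b·c/n = 82·73/388 = 15.4278
Stratum 2 (Middle): n = 399; a·d/n = 242·51/399 = 30.9323; b·c/n = 73·33/399 = 6.0376
Stratum 3 (High): n = 490; a·d/n = 145·172/490 = 50.8980; b·c/n = 24·149/490 = 7.2980
OR_MH = (34.5773 + 30.9323 + 50.8980) / (15.4278 + 6.0376 + 7.2980) = 116.4076 / 28.7634 = 4.04708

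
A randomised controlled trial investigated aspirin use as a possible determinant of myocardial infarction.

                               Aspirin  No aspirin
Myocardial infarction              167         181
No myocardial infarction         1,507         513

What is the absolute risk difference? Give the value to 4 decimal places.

-0.1610

Reading the table with exposure as columns: a = 167 (Aspirin, case), b = 1507 (Aspirin, non-case), c = 181 (No aspirin, case), d = 513.
Risk in exposed = 167/1674 = 0.099761; risk in unexposed = 181/694 = 0.260807.
Risk difference = 0.099761 − 0.260807 = -0.161046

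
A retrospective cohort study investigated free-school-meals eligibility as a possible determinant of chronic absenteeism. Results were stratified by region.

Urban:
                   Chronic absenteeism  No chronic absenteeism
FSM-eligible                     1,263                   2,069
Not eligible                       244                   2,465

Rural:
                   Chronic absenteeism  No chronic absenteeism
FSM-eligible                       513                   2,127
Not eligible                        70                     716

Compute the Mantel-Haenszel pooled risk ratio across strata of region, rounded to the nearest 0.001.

RR_MH = Σ(aᵢ·n₀ᵢ/nᵢ) / Σ(cᵢ·n₁ᵢ/nᵢ), with n₁ᵢ = aᵢ+bᵢ (exposed), n₀ᵢ = cᵢ+dᵢ (unexposed), nᵢ = n₁ᵢ+n₀ᵢ.
Stratum 1 (Urban): n₁ = 3332, n₀ = 2709, n = 6041; a·n₀/n = 1263·2709/6041 = 566.3743; c·n₁/n = 244·3332/6041 = 134.5817
Stratum 2 (Rural): n₁ = 2640, n₀ = 786, n = 3426; a·n₀/n = 513·786/3426 = 117.6935; c·n₁/n = 70·2640/3426 = 53.9405
RR_MH = (566.3743 + 117.6935) / (134.5817 + 53.9405) = 684.0678 / 188.5221 = 3.62858

3.629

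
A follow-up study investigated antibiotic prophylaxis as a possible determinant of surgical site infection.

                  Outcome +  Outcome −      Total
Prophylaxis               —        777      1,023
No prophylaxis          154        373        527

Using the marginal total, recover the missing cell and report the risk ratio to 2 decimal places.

The missing cell is in the exposed row: 1023 − 777 = 246.
So a = 246, b = 777, c = 154, d = 373.
RR = [a/(a+b)] / [c/(c+d)] = (246/1023) / (154/527) = 0.24047/0.29222 = 0.82290

0.82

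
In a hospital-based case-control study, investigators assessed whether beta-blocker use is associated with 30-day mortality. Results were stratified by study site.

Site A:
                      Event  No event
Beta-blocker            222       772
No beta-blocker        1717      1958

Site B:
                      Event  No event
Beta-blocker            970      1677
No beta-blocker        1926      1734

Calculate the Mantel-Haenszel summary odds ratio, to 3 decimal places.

OR_MH = Σ(aᵢdᵢ/nᵢ) / Σ(bᵢcᵢ/nᵢ), where nᵢ is the stratum total.
Stratum 1 (Site A): n = 4669; a·d/n = 222·1958/4669 = 93.0983; b·c/n = 772·1717/4669 = 283.8989
Stratum 2 (Site B): n = 6307; a·d/n = 970·1734/6307 = 266.6846; b·c/n = 1677·1926/6307 = 512.1138
OR_MH = (93.0983 + 266.6846) / (283.8989 + 512.1138) = 359.7829 / 796.0127 = 0.45198

0.452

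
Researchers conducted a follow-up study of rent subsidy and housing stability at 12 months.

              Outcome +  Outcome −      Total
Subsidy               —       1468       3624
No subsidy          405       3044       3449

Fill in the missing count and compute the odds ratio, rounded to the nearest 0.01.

11.04

The missing cell is in the exposed row: 3624 − 1468 = 2156.
So a = 2156, b = 1468, c = 405, d = 3044.
OR = (a·d)/(b·c) = (2156 × 3044) / (1468 × 405) = 6562864 / 594540 = 11.03856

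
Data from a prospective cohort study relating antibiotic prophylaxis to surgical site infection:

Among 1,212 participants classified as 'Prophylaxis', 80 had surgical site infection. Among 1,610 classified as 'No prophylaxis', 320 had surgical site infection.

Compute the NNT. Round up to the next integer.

Risk in treated group = 80/1212 = 0.06601; risk in control = 320/1610 = 0.19876.
Absolute risk reduction = 0.19876 − 0.06601 = 0.13275
NNT = 1 / ARR = 1 / 0.13275 = 7.533 → round up → 8

8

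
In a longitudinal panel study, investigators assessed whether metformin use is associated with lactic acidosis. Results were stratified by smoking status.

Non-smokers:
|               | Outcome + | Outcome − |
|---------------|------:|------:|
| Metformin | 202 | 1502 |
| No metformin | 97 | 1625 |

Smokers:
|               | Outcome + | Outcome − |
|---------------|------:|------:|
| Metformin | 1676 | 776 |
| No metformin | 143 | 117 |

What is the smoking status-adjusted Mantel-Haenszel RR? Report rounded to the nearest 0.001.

1.477

RR_MH = Σ(aᵢ·n₀ᵢ/nᵢ) / Σ(cᵢ·n₁ᵢ/nᵢ), with n₁ᵢ = aᵢ+bᵢ (exposed), n₀ᵢ = cᵢ+dᵢ (unexposed), nᵢ = n₁ᵢ+n₀ᵢ.
Stratum 1 (Non-smokers): n₁ = 1704, n₀ = 1722, n = 3426; a·n₀/n = 202·1722/3426 = 101.5306; c·n₁/n = 97·1704/3426 = 48.2452
Stratum 2 (Smokers): n₁ = 2452, n₀ = 260, n = 2712; a·n₀/n = 1676·260/2712 = 160.6785; c·n₁/n = 143·2452/2712 = 129.2906
RR_MH = (101.5306 + 160.6785) / (48.2452 + 129.2906) = 262.2091 / 177.5357 = 1.47694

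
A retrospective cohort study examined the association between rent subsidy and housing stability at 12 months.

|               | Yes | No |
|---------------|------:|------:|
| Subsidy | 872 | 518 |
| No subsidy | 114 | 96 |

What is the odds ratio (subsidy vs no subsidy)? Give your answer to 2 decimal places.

Cells: a = 872, b = 518, c = 114, d = 96.
OR = (a·d)/(b·c) = (872 × 96) / (518 × 114) = 83712 / 59052 = 1.41760
The odds of housing stability at 12 months are about 1.42 times as high in the subsidy group.

1.42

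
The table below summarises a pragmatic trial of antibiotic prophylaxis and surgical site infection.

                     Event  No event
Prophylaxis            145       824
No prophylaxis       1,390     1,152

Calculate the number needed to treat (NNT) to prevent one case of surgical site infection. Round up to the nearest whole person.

3

Risk in treated group = 145/969 = 0.14964; risk in control = 1390/2542 = 0.54681.
Absolute risk reduction = 0.54681 − 0.14964 = 0.39717
NNT = 1 / ARR = 1 / 0.39717 = 2.518 → round up → 3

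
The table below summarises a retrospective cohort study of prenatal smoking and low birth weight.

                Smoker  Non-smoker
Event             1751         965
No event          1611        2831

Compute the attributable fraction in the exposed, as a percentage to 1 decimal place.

Reading the table with exposure as columns: a = 1751 (Smoker, case), b = 1611 (Smoker, non-case), c = 965 (Non-smoker, case), d = 2831.
Risk in exposed = 1751/3362 = 0.52082; risk in unexposed = 965/3796 = 0.25421.
RR = 0.52082/0.25421 = 2.04874
AR% = (RR − 1)/RR × 100 = (2.04874 − 1)/2.04874 × 100 = 51.1896%

51.2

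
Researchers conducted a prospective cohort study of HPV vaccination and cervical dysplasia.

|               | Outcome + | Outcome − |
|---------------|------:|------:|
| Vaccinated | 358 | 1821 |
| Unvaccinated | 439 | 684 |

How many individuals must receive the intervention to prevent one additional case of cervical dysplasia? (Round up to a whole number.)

Risk in treated group = 358/2179 = 0.16430; risk in control = 439/1123 = 0.39092.
Absolute risk reduction = 0.39092 − 0.16430 = 0.22662
NNT = 1 / ARR = 1 / 0.22662 = 4.413 → round up → 5

5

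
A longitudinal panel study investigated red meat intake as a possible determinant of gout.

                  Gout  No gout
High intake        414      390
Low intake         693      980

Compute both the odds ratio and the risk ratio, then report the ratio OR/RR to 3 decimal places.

Cells: a = 414, b = 390, c = 693, d = 980.
OR = (414·980)/(390·693) = 405720/270270 = 1.50117
Risk in exposed = 414/804 = 0.51493; risk in unexposed = 693/1673 = 0.41423; RR = 1.24310
OR/RR = 1.50117 / 1.24310 = 1.20760
The outcome is not rare, so the OR lies further from 1 than the RR.

1.208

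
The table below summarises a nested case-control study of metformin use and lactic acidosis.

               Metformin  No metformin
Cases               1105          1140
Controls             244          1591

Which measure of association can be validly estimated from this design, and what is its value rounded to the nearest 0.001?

Reading the table with exposure as columns: a = 1105 (Metformin, case), b = 244 (Metformin, non-case), c = 1140 (No metformin, case), d = 1591.
This is a nested case-control study: participants were sampled on outcome status, so risks in the source population cannot be estimated directly — relative risk is not valid here. The odds ratio is the appropriate measure.
OR = (a·d)/(b·c) = (1105 × 1591) / (244 × 1140) = 1758055 / 278160 = 6.32030

6.320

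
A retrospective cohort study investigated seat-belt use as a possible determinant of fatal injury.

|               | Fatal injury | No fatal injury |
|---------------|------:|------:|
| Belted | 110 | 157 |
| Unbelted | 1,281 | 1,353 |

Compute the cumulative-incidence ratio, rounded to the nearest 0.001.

Cells: a = 110, b = 157, c = 1281, d = 1353.
Risk in exposed = 110/267 = 0.41199; risk in unexposed = 1281/2634 = 0.48633.
RR = 0.41199 / 0.48633 = 0.84713
The risk is 15% lower among the exposed than among the unexposed.

0.847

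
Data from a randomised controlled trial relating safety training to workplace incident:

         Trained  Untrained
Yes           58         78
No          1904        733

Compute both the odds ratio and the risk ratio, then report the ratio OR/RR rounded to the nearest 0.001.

0.931

Reading the table with exposure as columns: a = 58 (Trained, case), b = 1904 (Trained, non-case), c = 78 (Untrained, case), d = 733.
OR = (58·733)/(1904·78) = 42514/148512 = 0.28627
Risk in exposed = 58/1962 = 0.02956; risk in unexposed = 78/811 = 0.09618; RR = 0.30737
OR/RR = 0.28627 / 0.30737 = 0.93135
The outcome is rare in both groups, so OR ≈ RR (ratio near 1).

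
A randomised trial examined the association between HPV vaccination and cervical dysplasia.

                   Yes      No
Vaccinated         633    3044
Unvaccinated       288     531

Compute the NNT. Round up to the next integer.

6

Risk in treated group = 633/3677 = 0.17215; risk in control = 288/819 = 0.35165.
Absolute risk reduction = 0.35165 − 0.17215 = 0.17950
NNT = 1 / ARR = 1 / 0.17950 = 5.571 → round up → 6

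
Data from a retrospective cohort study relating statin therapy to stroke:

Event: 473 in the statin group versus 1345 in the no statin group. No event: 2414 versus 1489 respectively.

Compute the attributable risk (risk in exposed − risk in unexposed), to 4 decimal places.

-0.3108

From the description: a = 473, b = 2414, c = 1345, d = 1489.
Risk in exposed = 473/2887 = 0.163838; risk in unexposed = 1345/2834 = 0.474594.
Risk difference = 0.163838 − 0.474594 = -0.310756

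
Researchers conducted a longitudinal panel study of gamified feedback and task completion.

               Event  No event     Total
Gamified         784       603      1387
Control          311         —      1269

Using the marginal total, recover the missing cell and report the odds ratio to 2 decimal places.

4.01

The missing cell is in the unexposed row: 1269 − 311 = 958.
So a = 784, b = 603, c = 311, d = 958.
OR = (a·d)/(b·c) = (784 × 958) / (603 × 311) = 751072 / 187533 = 4.00501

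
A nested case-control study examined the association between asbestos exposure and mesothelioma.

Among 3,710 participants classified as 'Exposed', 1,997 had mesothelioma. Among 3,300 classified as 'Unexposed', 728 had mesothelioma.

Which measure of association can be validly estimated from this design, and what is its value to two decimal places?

4.12

From the description: a = 1997, b = 1713, c = 728, d = 2572.
This is a nested case-control study: participants were sampled on outcome status, so risks in the source population cannot be estimated directly — relative risk is not valid here. The odds ratio is the appropriate measure.
OR = (a·d)/(b·c) = (1997 × 2572) / (1713 × 728) = 5136284 / 1247064 = 4.11870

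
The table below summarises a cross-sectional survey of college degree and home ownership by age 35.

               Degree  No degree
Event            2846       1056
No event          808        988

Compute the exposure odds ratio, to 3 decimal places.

3.295

Reading the table with exposure as columns: a = 2846 (Degree, case), b = 808 (Degree, non-case), c = 1056 (No degree, case), d = 988.
OR = (a·d)/(b·c) = (2846 × 988) / (808 × 1056) = 2811848 / 853248 = 3.29546
The odds of home ownership by age 35 are about 3.30 times as high in the degree group.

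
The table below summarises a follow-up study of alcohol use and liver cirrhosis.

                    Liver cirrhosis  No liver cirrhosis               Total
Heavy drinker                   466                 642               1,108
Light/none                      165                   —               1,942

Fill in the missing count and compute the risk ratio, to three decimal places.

The missing cell is in the unexposed row: 1942 − 165 = 1777.
So a = 466, b = 642, c = 165, d = 1777.
RR = [a/(a+b)] / [c/(c+d)] = (466/1108) / (165/1942) = 0.42058/0.08496 = 4.95007

4.950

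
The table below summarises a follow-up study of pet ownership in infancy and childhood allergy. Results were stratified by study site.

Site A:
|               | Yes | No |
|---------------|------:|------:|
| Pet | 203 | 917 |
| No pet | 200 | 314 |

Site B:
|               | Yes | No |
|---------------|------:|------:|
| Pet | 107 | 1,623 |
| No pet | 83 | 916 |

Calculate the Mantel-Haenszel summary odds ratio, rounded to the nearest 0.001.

0.464

OR_MH = Σ(aᵢdᵢ/nᵢ) / Σ(bᵢcᵢ/nᵢ), where nᵢ is the stratum total.
Stratum 1 (Site A): n = 1634; a·d/n = 203·314/1634 = 39.0098; b·c/n = 917·200/1634 = 112.2399
Stratum 2 (Site B): n = 2729; a·d/n = 107·916/2729 = 35.9150; b·c/n = 1623·83/2729 = 49.3620
OR_MH = (39.0098 + 35.9150) / (112.2399 + 49.3620) = 74.9248 / 161.6019 = 0.46364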